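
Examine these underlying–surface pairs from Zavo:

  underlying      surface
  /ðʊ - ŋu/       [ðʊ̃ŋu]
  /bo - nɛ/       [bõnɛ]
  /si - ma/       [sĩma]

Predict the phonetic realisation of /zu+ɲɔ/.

The data show regressive nasality assimilation (vowel nasalisation): /ʊ/ → [ʊ̃] before /ŋ/; /o/ → [õ] before /n/; /i/ → [ĩ] before /m/ — a vowel is nasalised by an immediately following nasal consonant.
The vowel /u/ is adjacent to the following nasal /ɲ/, so it acquires [+nasal] and surfaces as [ũ].

[zũɲɔ]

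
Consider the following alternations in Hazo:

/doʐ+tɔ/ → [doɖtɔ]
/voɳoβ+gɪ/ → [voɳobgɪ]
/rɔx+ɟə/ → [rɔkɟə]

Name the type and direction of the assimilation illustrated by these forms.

Comparing underlying and surface forms, /ʐ/ → [ɖ] is the alternation; the neighbouring /t/ is constant.
The change fricative → stop matches the manner of the following /t/, identifying this as manner assimilation.
Place and voice are unchanged, so the assimilation is partial, not total.
The same holds elsewhere in the data: /β/ → [b] before /g/ (fricative → stop, matching a stop); /x/ → [k] before /ɟ/ (fricative → stop, matching a stop) — only manner changes, and always toward the following segment.
The trigger is the following segment, so the direction is regressive (anticipatory).

regressive manner assimilation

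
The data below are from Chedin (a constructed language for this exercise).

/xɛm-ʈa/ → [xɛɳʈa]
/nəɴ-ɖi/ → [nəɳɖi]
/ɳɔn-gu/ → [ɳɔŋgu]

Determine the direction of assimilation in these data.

The segment that alternates is /m/, which surfaces as [ɳ] when adjacent to /ʈ/.
The change bilabial → retroflex matches the place of the following /ʈ/, identifying this as place assimilation.
The other alternating forms pattern the same way: /ɴ/ → [ɳ] before /ɖ/ (uvular → retroflex, matching retroflex); /n/ → [ŋ] before /g/ (alveolar → velar, matching velar) — only place changes, and always toward the following segment.
Since the segment that changes precedes the conditioning segment, the assimilation is regressive.

regressive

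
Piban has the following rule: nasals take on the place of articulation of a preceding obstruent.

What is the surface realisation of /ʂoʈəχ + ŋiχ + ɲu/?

The rule targets /ŋ/ (voiced velar nasal), which sits after the trigger /χ/ (uvular).
Changing only its place to uvular gives [ɴ] — the voiced uvular nasal.
The same rule applies at the second boundary: /ɲ/ → [ɴ] next to /χ/.

[ʂoʈəχɴiχɴu]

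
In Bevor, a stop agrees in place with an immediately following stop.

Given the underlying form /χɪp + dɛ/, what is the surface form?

[χɪtdɛ]

/p/ is a voiceless bilabial stop. The following trigger /d/ is alveolar, so /p/ must become alveolar as well.
The voiceless alveolar stop is [t], so /p/ → [t].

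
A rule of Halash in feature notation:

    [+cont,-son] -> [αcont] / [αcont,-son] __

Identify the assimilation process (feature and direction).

The shared variable α links the value of [cont] on the target to that of the neighbouring obstruent. [cont] distinguishes stops from fricatives — a manner-of-articulation feature — so this is manner assimilation.
The conditioning segment sits to the left of the focus bar, meaning the trigger precedes the segment that changes — progressive assimilation.

progressive manner assimilation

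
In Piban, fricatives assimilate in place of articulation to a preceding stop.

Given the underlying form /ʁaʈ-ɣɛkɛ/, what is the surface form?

[ʁaʈʐɛkɛ]

/ɣ/ is a voiced velar fricative. The preceding trigger /ʈ/ is retroflex, so /ɣ/ must become retroflex as well.
The voiced retroflex fricative is [ʐ], so /ɣ/ → [ʐ].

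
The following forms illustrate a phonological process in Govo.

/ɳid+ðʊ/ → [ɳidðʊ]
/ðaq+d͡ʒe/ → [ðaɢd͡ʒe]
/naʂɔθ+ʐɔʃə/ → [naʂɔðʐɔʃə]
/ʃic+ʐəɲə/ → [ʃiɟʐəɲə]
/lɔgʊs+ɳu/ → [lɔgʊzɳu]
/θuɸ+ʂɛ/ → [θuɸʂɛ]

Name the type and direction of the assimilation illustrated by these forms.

The segment that alternates is /q/, which surfaces as [ɢ] when adjacent to /d͡ʒ/.
The change voiceless → voiced matches the voicing of the following /d͡ʒ/, identifying this as voicing assimilation.
Place and manner are unchanged, so the assimilation is partial, not total.
The other alternating forms pattern the same way: /θ/ → [ð] before /ʐ/ (voiceless → voiced, matching voiced); /c/ → [ɟ] before /ʐ/ (voiceless → voiced, matching voiced); /s/ → [z] before /ɳ/ (voiceless → voiced, matching voiced) — only voicing changes, and always toward the following segment.
Nothing changes in [ɳidðʊ], [θuɸʂɛ]: there the adjacent consonants already agree in voicing (/d/ and /ð/ are both voiced; /ɸ/ and /ʂ/ are both voiceless), so these forms are consistent with the same rule.
The trigger is the following segment, so the direction is regressive (anticipatory).

regressive voicing assimilation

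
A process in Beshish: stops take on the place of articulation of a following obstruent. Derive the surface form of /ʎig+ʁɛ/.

[ʎiɢʁɛ]

/g/ is a voiced velar stop. The following trigger /ʁ/ is uvular, so /g/ must become uvular as well.
Changing only its place to uvular gives [ɢ] — the voiced uvular stop.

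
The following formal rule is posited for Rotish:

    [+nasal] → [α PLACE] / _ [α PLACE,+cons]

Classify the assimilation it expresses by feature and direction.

The shared variable α links the value of the place features (abbreviated [PLACE]) on the target to the same value on the neighbouring segment, so place is the feature that assimilates.
The conditioning segment sits to the right of the focus bar, meaning the trigger follows the segment that changes — regressive assimilation.

regressive place assimilation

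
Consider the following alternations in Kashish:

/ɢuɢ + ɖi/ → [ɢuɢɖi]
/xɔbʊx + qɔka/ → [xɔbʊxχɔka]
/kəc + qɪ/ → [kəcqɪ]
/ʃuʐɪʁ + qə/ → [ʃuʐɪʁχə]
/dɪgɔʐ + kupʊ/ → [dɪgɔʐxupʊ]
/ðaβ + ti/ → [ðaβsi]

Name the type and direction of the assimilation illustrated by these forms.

Underlying /q/ is realised as [χ] next to /x/; /x/ itself does not change.
/q/ is a stop while /x/ is a fricative; the output [χ] is a fricative, matching the trigger — so the feature that spreads is manner.
Place and voice are unchanged, so the assimilation is partial, not total.
The same holds elsewhere in the data: /q/ → [χ] after /ʁ/ (stop → fricative, matching a fricative); /k/ → [x] after /ʐ/ (stop → fricative, matching a fricative); /t/ → [s] after /β/ (stop → fricative, matching a fricative) — only manner changes, and always toward the preceding segment.
No alternation appears in [ɢuɢɖi], [kəcqɪ]: there the adjacent consonants already agree in manner (/ɖ/ and /ɢ/ are both stops; /q/ and /c/ are both stops), so these forms are consistent with the same rule.
The trigger is the preceding segment, so the direction is progressive (perseverative).

progressive manner assimilation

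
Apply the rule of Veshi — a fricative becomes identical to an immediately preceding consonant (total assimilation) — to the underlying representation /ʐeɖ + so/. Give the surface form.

/s/ is the segment targeted by the rule; it sits immediately after /ɖ/, so it assimilates completely and surfaces as [ɖ].

[ʐeɖɖo]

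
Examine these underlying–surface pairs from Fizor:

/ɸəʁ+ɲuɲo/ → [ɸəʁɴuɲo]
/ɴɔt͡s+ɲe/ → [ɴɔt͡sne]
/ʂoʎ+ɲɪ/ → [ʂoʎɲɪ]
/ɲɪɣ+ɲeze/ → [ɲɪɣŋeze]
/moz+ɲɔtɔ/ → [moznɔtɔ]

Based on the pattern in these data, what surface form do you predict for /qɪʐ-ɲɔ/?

The data show progressive place assimilation: /ɲ/ → [ɴ] after /ʁ/; /ɲ/ → [n] after /t͡s/; /ɲ/ → [ŋ] after /ɣ/; /ɲ/ → [n] after /z/. In each pair only place changes, matching the preceding consonant, while manner and voice stay constant.
Nothing changes in [ʂoʎɲɪ]: there the adjacent consonants already agree in place (/ɲ/ and /ʎ/ are both palatal), so this form is consistent with the same rule.
/ɲ/ is a voiced palatal nasal. The preceding trigger /ʐ/ is retroflex, so /ɲ/ must become retroflex as well.
Changing only its place to retroflex gives [ɳ] — the voiced retroflex nasal.

[qɪʐɳɔ]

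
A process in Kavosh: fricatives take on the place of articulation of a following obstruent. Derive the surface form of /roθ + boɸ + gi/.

The rule targets /θ/ (voiceless dental fricative), which sits before the trigger /b/ (bilabial).
Changing only its place to bilabial gives [ɸ] — the voiceless bilabial fricative.
At the second juncture, /ɸ/ likewise becomes [x] adjacent to /g/.

[roɸboxgi]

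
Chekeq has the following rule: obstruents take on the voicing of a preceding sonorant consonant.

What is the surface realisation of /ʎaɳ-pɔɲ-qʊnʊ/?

The rule targets /p/ (voiceless bilabial stop), which sits after the trigger /ɳ/ (voiced).
The voiced bilabial stop is [b], so /p/ → [b].
The same rule applies at the second boundary: /q/ → [ɢ] next to /ɲ/.

[ʎaɳbɔɲɢʊnʊ]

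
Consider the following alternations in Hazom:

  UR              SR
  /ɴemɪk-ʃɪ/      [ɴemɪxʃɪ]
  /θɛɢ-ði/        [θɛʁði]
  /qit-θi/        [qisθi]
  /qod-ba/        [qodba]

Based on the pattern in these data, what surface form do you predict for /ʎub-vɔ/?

The data show regressive manner assimilation: /k/ → [x] before /ʃ/; /ɢ/ → [ʁ] before /ð/; /t/ → [s] before /θ/. In each pair only manner changes, matching the following consonant, while place and voice stay constant.
No alternation appears in [qodba]: there the adjacent consonants already agree in manner (/d/ and /b/ are both stops), so this form is consistent with the same rule.
The rule targets /b/ (voiced bilabial stop), which sits before the trigger /v/ (fricative).
A voiced bilabial fricative is [β], so the surface segment is [β].

[ʎuβvɔ]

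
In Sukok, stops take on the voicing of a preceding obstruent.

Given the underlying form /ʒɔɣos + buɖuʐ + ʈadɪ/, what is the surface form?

The rule targets /b/ (voiced bilabial stop), which sits after the trigger /s/ (voiceless).
A voiceless bilabial stop is [p], so the surface segment is [p].
At the second juncture, /ʈ/ likewise becomes [ɖ] adjacent to /ʐ/.

[ʒɔɣospuɖuʐɖadɪ]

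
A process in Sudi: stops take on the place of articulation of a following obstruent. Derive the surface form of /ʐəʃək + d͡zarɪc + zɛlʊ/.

/k/ is a voiceless velar stop. The following trigger /d͡z/ is alveolar, so /k/ must become alveolar as well.
Changing only its place to alveolar gives [t] — the voiceless alveolar stop.
The same rule applies at the second boundary: /c/ → [t] next to /z/.

[ʐəʃətd͡zarɪtzɛlʊ]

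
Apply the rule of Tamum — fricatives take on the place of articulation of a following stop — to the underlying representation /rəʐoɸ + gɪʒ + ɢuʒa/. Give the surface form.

[rəʐoxgɪʁɢuʒa]

/ɸ/ is a voiceless bilabial fricative. The following trigger /g/ is velar, so /ɸ/ must become velar as well.
The voiceless velar fricative is [x], so /ɸ/ → [x].
At the second juncture, /ʒ/ likewise becomes [ʁ] adjacent to /ɢ/.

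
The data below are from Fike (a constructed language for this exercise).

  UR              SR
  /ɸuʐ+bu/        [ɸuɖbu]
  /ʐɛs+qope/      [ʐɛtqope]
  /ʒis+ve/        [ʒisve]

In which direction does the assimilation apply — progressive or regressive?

regressive

Underlying /ʐ/ is realised as [ɖ] next to /b/; /b/ itself does not change.
The change fricative → stop matches the manner of the following /b/, identifying this as manner assimilation.
Checking the remaining alternation: /s/ → [t] before /q/ (fricative → stop, matching a stop) — only manner changes, and always toward the following segment.
No alternation appears in [ʒisve]: there the adjacent consonants already agree in manner (/s/ and /v/ are both fricatives), so this form is consistent with the same rule.
Since the segment that changes precedes the conditioning segment, the assimilation is regressive.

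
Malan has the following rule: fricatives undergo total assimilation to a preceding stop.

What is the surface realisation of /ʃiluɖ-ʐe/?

/ʐ/ is the segment targeted by the rule; it sits immediately after /ɖ/, so it assimilates completely and surfaces as [ɖ].

[ʃiluɖɖe]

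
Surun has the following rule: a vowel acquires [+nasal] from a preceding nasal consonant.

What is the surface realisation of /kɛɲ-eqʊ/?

[kɛɲẽqʊ]

The vowel /e/ is adjacent to the preceding nasal /ɲ/, so it acquires [+nasal] and surfaces as [ẽ].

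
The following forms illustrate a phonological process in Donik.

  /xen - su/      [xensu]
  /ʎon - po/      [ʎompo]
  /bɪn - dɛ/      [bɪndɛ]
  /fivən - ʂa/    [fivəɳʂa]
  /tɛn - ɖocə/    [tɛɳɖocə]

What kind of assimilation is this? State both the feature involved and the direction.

Comparing underlying and surface forms, /n/ → [m] is the alternation; the neighbouring /p/ is constant.
/n/ is alveolar while /p/ is bilabial; the output [m] is bilabial, matching the trigger — so the feature that spreads is place.
Manner and voice are unchanged, so the assimilation is partial, not total.
Checking the remaining alternations: /n/ → [ɳ] before /ʂ/ (alveolar → retroflex, matching retroflex); /n/ → [ɳ] before /ɖ/ (alveolar → retroflex, matching retroflex) — only place changes, and always toward the following segment.
No alternation appears in [xensu], [bɪndɛ]: there the adjacent consonants already agree in place (/n/ and /s/ are both alveolar; /n/ and /d/ are both alveolar), so these forms are consistent with the same rule.
Since the segment that changes precedes the conditioning segment, the assimilation is regressive.

regressive place assimilation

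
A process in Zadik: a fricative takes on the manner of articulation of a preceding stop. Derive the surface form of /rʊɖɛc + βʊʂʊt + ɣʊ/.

/β/ is a voiced bilabial fricative. The preceding trigger /c/ is a stop, so /β/ must become a stop as well.
The voiced bilabial stop is [b], so /β/ → [b].
At the second juncture, /ɣ/ likewise becomes [g] adjacent to /t/.

[rʊɖɛcbʊʂʊtgʊ]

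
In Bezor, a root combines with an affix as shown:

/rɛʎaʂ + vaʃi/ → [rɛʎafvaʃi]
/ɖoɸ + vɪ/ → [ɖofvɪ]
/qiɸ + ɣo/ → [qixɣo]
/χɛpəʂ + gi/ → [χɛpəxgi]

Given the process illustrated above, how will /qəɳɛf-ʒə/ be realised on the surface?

The data show regressive place assimilation: /ʂ/ → [f] before /v/; /ɸ/ → [f] before /v/; /ɸ/ → [x] before /ɣ/; /ʂ/ → [x] before /g/. In each pair only place changes, matching the following consonant, while manner and voice stay constant.
The rule targets /f/ (voiceless labiodental fricative), which sits before the trigger /ʒ/ (postalveolar).
A voiceless postalveolar fricative is [ʃ], so the surface segment is [ʃ].

[qəɳɛʃʒə]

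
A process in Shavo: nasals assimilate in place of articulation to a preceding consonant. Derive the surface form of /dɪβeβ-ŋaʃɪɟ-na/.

The rule targets /ŋ/ (voiced velar nasal), which sits after the trigger /β/ (bilabial).
The voiced bilabial nasal is [m], so /ŋ/ → [m].
The same rule applies at the second boundary: /n/ → [ɲ] next to /ɟ/.

[dɪβeβmaʃɪɟɲa]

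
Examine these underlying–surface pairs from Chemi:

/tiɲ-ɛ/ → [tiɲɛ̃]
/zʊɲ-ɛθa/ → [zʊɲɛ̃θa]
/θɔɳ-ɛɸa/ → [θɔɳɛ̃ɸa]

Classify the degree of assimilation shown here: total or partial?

The vowel /ɛ/ surfaces as nasalised [ɛ̃] next to the preceding nasal /ɲ/ — it has acquired the [+nasal] feature of its neighbour.
The other form shows the same pattern: /ɛ/ → [ɛ̃] after /ɳ/ — each time a vowel is nasalised next to a preceding nasal.

partial assimilation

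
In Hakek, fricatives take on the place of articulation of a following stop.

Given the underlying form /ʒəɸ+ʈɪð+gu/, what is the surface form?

[ʒəʂʈɪɣgu]

/ɸ/ is a voiceless bilabial fricative. The following trigger /ʈ/ is retroflex, so /ɸ/ must become retroflex as well.
A voiceless retroflex fricative is [ʂ], so the surface segment is [ʂ].
The same rule applies at the second boundary: /ð/ → [ɣ] next to /g/.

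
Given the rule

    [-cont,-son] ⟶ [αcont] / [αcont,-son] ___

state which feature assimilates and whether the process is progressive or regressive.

progressive manner assimilation

The shared variable α links the value of [cont] on the target to that of the neighbouring obstruent. [cont] distinguishes stops from fricatives — a manner-of-articulation feature — so this is manner assimilation.
The conditioning segment sits to the left of the focus bar, meaning the trigger precedes the segment that changes — progressive assimilation.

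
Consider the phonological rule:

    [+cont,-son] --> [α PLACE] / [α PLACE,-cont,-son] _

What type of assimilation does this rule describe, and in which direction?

The rule copies the place features (abbreviated [PLACE]) from the environment onto the target, so the assimilating feature is place.
The conditioning segment sits to the left of the focus bar, meaning the trigger precedes the segment that changes — progressive assimilation.

progressive place assimilation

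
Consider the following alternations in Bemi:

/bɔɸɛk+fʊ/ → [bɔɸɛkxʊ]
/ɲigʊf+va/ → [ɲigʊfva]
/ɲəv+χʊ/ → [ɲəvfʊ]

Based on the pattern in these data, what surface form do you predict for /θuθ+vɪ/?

The data show progressive place assimilation: /f/ → [x] after /k/; /χ/ → [f] after /v/. In each pair only place changes, matching the preceding consonant, while manner and voice stay constant.
No alternation appears in [ɲigʊfva]: there the adjacent consonants already agree in place (/v/ and /f/ are both labiodental), so this form is consistent with the same rule.
/v/ is a voiced labiodental fricative. The preceding trigger /θ/ is dental, so /v/ must become dental as well.
A voiced dental fricative is [ð], so the surface segment is [ð].

[θuθðɪ]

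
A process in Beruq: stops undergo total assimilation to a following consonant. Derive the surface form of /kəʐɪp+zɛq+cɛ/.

/p/ is the segment targeted by the rule; it sits immediately before /z/, so it assimilates completely and surfaces as [z].
At the second juncture, /q/ likewise becomes [c] adjacent to /c/.

[kəʐɪzzɛccɛ]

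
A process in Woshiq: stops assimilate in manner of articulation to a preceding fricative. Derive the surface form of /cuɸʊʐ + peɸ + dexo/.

/p/ is a voiceless bilabial stop. The preceding trigger /ʐ/ is a fricative, so /p/ must become a fricative as well.
Changing only its manner to fricative gives [ɸ] — the voiceless bilabial fricative.
The same rule applies at the second boundary: /d/ → [z] next to /ɸ/.

[cuɸʊʐɸeɸzexo]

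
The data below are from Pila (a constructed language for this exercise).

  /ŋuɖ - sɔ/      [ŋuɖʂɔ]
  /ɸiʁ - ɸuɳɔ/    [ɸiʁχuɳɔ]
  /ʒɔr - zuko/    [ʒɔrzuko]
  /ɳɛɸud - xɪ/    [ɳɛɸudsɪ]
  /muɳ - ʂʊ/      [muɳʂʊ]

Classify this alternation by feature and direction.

progressive place assimilation

Underlying /s/ is realised as [ʂ] next to /ɖ/; /ɖ/ itself does not change.
The change alveolar → retroflex matches the place of the preceding /ɖ/, identifying this as place assimilation.
Manner and voice are unchanged, so the assimilation is partial, not total.
The same holds elsewhere in the data: /ɸ/ → [χ] after /ʁ/ (bilabial → uvular, matching uvular); /x/ → [s] after /d/ (velar → alveolar, matching alveolar) — only place changes, and always toward the preceding segment.
No alternation appears in [ʒɔrzuko], [muɳʂʊ]: there the adjacent consonants already agree in place (/z/ and /r/ are both alveolar; /ʂ/ and /ɳ/ are both retroflex), so these forms are consistent with the same rule.
Since the segment that changes follows the conditioning segment, the assimilation is progressive.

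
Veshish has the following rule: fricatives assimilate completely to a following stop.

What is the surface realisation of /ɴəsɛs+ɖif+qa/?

[ɴəsɛɖɖiqqa]

/s/ is the segment targeted by the rule; it sits immediately before /ɖ/, so it assimilates completely and surfaces as [ɖ].
The same rule applies at the second boundary: /f/ → [q] next to /q/.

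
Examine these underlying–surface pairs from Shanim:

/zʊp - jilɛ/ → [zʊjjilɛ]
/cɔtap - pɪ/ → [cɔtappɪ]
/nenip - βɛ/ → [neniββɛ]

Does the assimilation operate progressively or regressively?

The segment that alternates is /p/, which surfaces as [j] when adjacent to /j/.
The output [j] is identical to the trigger /j/ — every feature (place, manner, voicing) has been copied — so this is total assimilation.
The other form behaves the same way: /p/ → [β] before /β/ — in each case the output is a copy of the following consonant.
In [cɔtappɪ] the two consonants at the boundary are already identical (/p/ + /p/), so the rule applies vacuously and nothing changes.
Since the segment that changes precedes the conditioning segment, the assimilation is regressive.

regressive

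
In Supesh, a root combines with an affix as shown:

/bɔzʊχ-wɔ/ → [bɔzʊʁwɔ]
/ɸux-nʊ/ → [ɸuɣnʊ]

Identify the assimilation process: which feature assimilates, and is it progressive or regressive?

Comparing underlying and surface forms, /χ/ → [ʁ] is the alternation; the neighbouring /w/ is constant.
The change voiceless → voiced matches the voicing of the following /w/, identifying this as voicing assimilation.
Place and manner are unchanged, so the assimilation is partial, not total.
The other alternating form patterns the same way: /x/ → [ɣ] before /n/ (voiceless → voiced, matching voiced) — only voicing changes, and always toward the following segment.
The trigger is the following segment, so the direction is regressive (anticipatory).

regressive voicing assimilation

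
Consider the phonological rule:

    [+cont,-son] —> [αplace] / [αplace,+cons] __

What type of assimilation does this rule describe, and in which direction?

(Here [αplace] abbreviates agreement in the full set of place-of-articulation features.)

The shared variable α links the value of the place features (abbreviated [place]) on the target to the same value on the neighbouring segment, so place is the feature that assimilates.
The conditioning segment sits to the left of the focus bar, meaning the trigger precedes the segment that changes — progressive assimilation.

progressive place assimilation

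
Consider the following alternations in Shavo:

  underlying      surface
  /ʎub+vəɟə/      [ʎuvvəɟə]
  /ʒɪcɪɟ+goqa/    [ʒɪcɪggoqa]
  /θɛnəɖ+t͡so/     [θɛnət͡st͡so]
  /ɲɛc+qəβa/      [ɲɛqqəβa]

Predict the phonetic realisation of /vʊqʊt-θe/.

The data show regressive total assimilation (/b/ → [v] before /v/; /ɟ/ → [g] before /g/; /ɖ/ → [t͡s] before /t͡s/; /c/ → [q] before /q/): in every case the target segment becomes identical to its following neighbour, copying more than a single feature.
/t/ is the segment targeted by the rule; it sits immediately before /θ/, so it assimilates completely and surfaces as [θ].

[vʊqʊθθe]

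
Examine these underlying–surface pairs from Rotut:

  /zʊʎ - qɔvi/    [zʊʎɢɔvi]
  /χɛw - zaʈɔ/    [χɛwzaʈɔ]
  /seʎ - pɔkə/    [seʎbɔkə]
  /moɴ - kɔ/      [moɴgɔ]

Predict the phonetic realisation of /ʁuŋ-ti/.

The data show progressive voicing assimilation: /q/ → [ɢ] after /ʎ/; /p/ → [b] after /ʎ/; /k/ → [g] after /ɴ/. In each pair only voicing changes, matching the preceding consonant, while place and manner stay constant.
Nothing changes in [χɛwzaʈɔ]: there the adjacent consonants already agree in voicing (/z/ and /w/ are both voiced), so this form is consistent with the same rule.
/t/ is a voiceless alveolar stop. The preceding trigger /ŋ/ is voiced, so /t/ must become voiced as well.
Changing only its voicing to voiced gives [d] — the voiced alveolar stop.

[ʁuŋdi]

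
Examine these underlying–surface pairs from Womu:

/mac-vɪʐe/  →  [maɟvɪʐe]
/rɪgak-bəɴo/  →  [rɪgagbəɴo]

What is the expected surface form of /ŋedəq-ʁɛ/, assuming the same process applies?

The data show regressive voicing assimilation: /c/ → [ɟ] before /v/; /k/ → [g] before /b/. In each pair only voicing changes, matching the following consonant, while place and manner stay constant.
The rule targets /q/ (voiceless uvular stop), which sits before the trigger /ʁ/ (voiced).
The voiced uvular stop is [ɢ], so /q/ → [ɢ].

[ŋedəɢʁɛ]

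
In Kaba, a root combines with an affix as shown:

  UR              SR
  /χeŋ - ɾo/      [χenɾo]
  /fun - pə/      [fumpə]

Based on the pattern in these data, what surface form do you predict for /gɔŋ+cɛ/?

The data show regressive place assimilation: /ŋ/ → [n] before /ɾ/; /n/ → [m] before /p/. In each pair only place changes, matching the following consonant, while manner and voice stay constant.
/ŋ/ is a voiced velar nasal. The following trigger /c/ is palatal, so /ŋ/ must become palatal as well.
Changing only its place to palatal gives [ɲ] — the voiced palatal nasal.

[gɔɲcɛ]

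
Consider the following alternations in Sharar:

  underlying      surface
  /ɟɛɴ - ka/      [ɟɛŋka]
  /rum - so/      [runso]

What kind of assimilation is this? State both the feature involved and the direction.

The segment that alternates is /ɴ/, which surfaces as [ŋ] when adjacent to /k/.
The change uvular → velar matches the place of the following /k/, identifying this as place assimilation.
Manner and voice are unchanged, so the assimilation is partial, not total.
The other alternating form patterns the same way: /m/ → [n] before /s/ (bilabial → alveolar, matching alveolar) — only place changes, and always toward the following segment.
The trigger is the following segment, so the direction is regressive (anticipatory).

regressive place assimilation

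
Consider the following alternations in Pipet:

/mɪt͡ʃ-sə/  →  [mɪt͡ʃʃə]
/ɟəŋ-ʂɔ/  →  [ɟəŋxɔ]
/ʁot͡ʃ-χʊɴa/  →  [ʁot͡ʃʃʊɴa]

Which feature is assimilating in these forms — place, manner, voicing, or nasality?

place

The segment that alternates is /s/, which surfaces as [ʃ] when adjacent to /t͡ʃ/.
The change alveolar → postalveolar matches the place of the preceding /t͡ʃ/, identifying this as place assimilation.
The same holds elsewhere in the data: /ʂ/ → [x] after /ŋ/ (retroflex → velar, matching velar); /χ/ → [ʃ] after /t͡ʃ/ (uvular → postalveolar, matching postalveolar) — only place changes, and always toward the preceding segment.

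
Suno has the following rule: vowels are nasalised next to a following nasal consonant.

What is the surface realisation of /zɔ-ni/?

The vowel /ɔ/ is adjacent to the following nasal /n/, so it acquires [+nasal] and surfaces as [ɔ̃].

[zɔ̃ni]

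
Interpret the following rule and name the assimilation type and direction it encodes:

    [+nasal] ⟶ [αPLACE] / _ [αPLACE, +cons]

regressive place assimilation

The rule copies the place features (abbreviated [PLACE]) from the environment onto the target, so the assimilating feature is place.
Since the environment is written after the underscore, the trigger follows the target; the direction is regressive.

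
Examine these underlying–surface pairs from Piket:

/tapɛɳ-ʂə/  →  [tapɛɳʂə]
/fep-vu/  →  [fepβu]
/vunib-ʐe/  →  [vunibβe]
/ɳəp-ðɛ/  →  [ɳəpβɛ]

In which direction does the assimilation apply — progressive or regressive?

progressive

Comparing underlying and surface forms, /v/ → [β] is the alternation; the neighbouring /p/ is constant.
/v/ is labiodental while /p/ is bilabial; the output [β] is bilabial, matching the trigger — so the feature that spreads is place.
The other alternating forms pattern the same way: /ʐ/ → [β] after /b/ (retroflex → bilabial, matching bilabial); /ð/ → [β] after /p/ (dental → bilabial, matching bilabial) — only place changes, and always toward the preceding segment.
No alternation appears in [tapɛɳʂə]: there the adjacent consonants already agree in place (/ʂ/ and /ɳ/ are both retroflex), so this form is consistent with the same rule.
The trigger is the preceding segment, so the direction is progressive (perseverative).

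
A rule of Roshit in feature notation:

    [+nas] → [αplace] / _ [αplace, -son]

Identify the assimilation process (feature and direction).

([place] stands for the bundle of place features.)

The rule copies the place features (abbreviated [place]) from the environment onto the target, so the assimilating feature is place.
The conditioning segment sits to the right of the focus bar, meaning the trigger follows the segment that changes — regressive assimilation.

regressive place assimilation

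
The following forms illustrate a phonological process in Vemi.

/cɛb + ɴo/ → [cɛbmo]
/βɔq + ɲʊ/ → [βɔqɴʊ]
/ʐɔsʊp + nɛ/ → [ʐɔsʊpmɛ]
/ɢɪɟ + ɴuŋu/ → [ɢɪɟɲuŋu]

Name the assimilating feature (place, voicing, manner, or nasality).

The segment that alternates is /ɴ/, which surfaces as [m] when adjacent to /b/.
The change uvular → bilabial matches the place of the preceding /b/, identifying this as place assimilation.
Checking the remaining alternations: /ɲ/ → [ɴ] after /q/ (palatal → uvular, matching uvular); /n/ → [m] after /p/ (alveolar → bilabial, matching bilabial); /ɴ/ → [ɲ] after /ɟ/ (uvular → palatal, matching palatal) — only place changes, and always toward the preceding segment.

place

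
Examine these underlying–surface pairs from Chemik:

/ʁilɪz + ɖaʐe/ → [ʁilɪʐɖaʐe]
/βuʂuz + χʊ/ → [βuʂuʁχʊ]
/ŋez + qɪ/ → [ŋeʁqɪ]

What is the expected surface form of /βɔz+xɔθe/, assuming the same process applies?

The data show regressive place assimilation: /z/ → [ʐ] before /ɖ/; /z/ → [ʁ] before /χ/; /z/ → [ʁ] before /q/. In each pair only place changes, matching the following consonant, while manner and voice stay constant.
The rule targets /z/ (voiced alveolar fricative), which sits before the trigger /x/ (velar).
The voiced velar fricative is [ɣ], so /z/ → [ɣ].

[βɔɣxɔθe]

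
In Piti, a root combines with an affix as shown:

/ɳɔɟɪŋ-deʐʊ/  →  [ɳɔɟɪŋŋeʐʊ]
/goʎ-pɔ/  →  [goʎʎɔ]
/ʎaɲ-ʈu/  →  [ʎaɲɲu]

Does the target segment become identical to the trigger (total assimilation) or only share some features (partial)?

total assimilation

The segment that alternates is /d/, which surfaces as [ŋ] when adjacent to /ŋ/.
The output [ŋ] is identical to the trigger /ŋ/ — every feature (place, manner, voicing) has been copied — so this is total assimilation.
The other forms behave the same way: /p/ → [ʎ] after /ʎ/; /ʈ/ → [ɲ] after /ɲ/ — in each case the output is a copy of the preceding consonant.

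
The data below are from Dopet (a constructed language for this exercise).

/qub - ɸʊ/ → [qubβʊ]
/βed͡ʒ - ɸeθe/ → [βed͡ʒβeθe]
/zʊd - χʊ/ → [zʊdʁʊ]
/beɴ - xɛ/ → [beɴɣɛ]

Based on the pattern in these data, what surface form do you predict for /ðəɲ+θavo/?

[ðəɲðavo]

The data show progressive voicing assimilation: /ɸ/ → [β] after /b/; /ɸ/ → [β] after /d͡ʒ/; /χ/ → [ʁ] after /d/; /x/ → [ɣ] after /ɴ/. In each pair only voicing changes, matching the preceding consonant, while place and manner stay constant.
/θ/ is a voiceless dental fricative. The preceding trigger /ɲ/ is voiced, so /θ/ must become voiced as well.
The voiced dental fricative is [ð], so /θ/ → [ð].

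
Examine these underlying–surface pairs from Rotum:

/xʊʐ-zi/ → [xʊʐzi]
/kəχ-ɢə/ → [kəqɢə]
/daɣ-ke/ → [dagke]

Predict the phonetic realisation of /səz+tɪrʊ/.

The data show regressive manner assimilation: /χ/ → [q] before /ɢ/; /ɣ/ → [g] before /k/. In each pair only manner changes, matching the following consonant, while place and voice stay constant.
Nothing changes in [xʊʐzi]: there the adjacent consonants already agree in manner (/ʐ/ and /z/ are both fricatives), so this form is consistent with the same rule.
/z/ is a voiced alveolar fricative. The following trigger /t/ is a stop, so /z/ must become a stop as well.
Changing only its manner to stop gives [d] — the voiced alveolar stop.

[sədtɪrʊ]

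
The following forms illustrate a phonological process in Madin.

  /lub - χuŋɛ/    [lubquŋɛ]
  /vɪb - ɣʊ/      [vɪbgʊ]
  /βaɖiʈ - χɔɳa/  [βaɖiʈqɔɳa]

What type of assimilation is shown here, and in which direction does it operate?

Underlying /χ/ is realised as [q] next to /b/; /b/ itself does not change.
The change fricative → stop matches the manner of the preceding /b/, identifying this as manner assimilation.
Place and voice are unchanged, so the assimilation is partial, not total.
Checking the remaining alternations: /ɣ/ → [g] after /b/ (fricative → stop, matching a stop); /χ/ → [q] after /ʈ/ (fricative → stop, matching a stop) — only manner changes, and always toward the preceding segment.
Since the segment that changes follows the conditioning segment, the assimilation is progressive.

progressive manner assimilation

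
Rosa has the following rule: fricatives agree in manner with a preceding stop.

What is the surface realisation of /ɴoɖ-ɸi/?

[ɴoɖpi]

/ɸ/ is a voiceless bilabial fricative. The preceding trigger /ɖ/ is a stop, so /ɸ/ must become a stop as well.
The voiceless bilabial stop is [p], so /ɸ/ → [p].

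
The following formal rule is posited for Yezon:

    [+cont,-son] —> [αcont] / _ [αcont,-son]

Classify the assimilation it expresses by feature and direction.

regressive manner assimilation

The shared variable α links the value of [cont] on the target to that of the neighbouring obstruent. [cont] distinguishes stops from fricatives — a manner-of-articulation feature — so this is manner assimilation.
The conditioning segment sits to the right of the focus bar, meaning the trigger follows the segment that changes — regressive assimilation.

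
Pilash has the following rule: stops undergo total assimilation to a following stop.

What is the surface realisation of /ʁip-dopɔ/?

[ʁiddopɔ]

/p/ is the segment targeted by the rule; it sits immediately before /d/, so it assimilates completely and surfaces as [d].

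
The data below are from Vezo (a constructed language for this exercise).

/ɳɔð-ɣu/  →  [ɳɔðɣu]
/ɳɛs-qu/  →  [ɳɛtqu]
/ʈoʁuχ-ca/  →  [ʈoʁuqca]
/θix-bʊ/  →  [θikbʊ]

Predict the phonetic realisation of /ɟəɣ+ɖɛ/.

[ɟəgɖɛ]

The data show regressive manner assimilation: /s/ → [t] before /q/; /χ/ → [q] before /c/; /x/ → [k] before /b/. In each pair only manner changes, matching the following consonant, while place and voice stay constant.
Nothing changes in [ɳɔðɣu]: there the adjacent consonants already agree in manner (/ð/ and /ɣ/ are both fricatives), so this form is consistent with the same rule.
The rule targets /ɣ/ (voiced velar fricative), which sits before the trigger /ɖ/ (stop).
The voiced velar stop is [g], so /ɣ/ → [g].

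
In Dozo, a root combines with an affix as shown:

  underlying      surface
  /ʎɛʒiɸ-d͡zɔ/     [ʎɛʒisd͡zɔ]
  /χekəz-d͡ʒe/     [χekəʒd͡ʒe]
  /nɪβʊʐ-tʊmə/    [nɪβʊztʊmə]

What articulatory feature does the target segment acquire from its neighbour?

Underlying /ɸ/ is realised as [s] next to /d͡z/; /d͡z/ itself does not change.
/ɸ/ is bilabial while /d͡z/ is alveolar; the output [s] is alveolar, matching the trigger — so the feature that spreads is place.
Checking the remaining alternations: /z/ → [ʒ] before /d͡ʒ/ (alveolar → postalveolar, matching postalveolar); /ʐ/ → [z] before /t/ (retroflex → alveolar, matching alveolar) — only place changes, and always toward the following segment.

place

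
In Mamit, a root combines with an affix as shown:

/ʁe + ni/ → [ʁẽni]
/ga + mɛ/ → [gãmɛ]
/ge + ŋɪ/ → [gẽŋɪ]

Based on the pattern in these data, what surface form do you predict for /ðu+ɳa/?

The data show regressive nasality assimilation (vowel nasalisation): /e/ → [ẽ] before /n/; /a/ → [ã] before /m/; /e/ → [ẽ] before /ŋ/ — a vowel is nasalised by an immediately following nasal consonant.
The vowel /u/ is adjacent to the following nasal /ɳ/, so it acquires [+nasal] and surfaces as [ũ].

[ðũɳa]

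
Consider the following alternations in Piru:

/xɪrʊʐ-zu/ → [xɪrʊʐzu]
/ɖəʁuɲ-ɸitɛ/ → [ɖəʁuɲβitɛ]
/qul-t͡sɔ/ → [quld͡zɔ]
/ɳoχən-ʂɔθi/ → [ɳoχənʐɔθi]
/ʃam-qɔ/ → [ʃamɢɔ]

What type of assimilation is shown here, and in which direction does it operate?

The segment that alternates is /ɸ/, which surfaces as [β] when adjacent to /ɲ/.
/ɸ/ is voiceless while /ɲ/ is voiced; the output [β] is voiced, matching the trigger — so the feature that spreads is voicing.
Place and manner are unchanged, so the assimilation is partial, not total.
The other alternating forms pattern the same way: /t͡s/ → [d͡z] after /l/ (voiceless → voiced, matching voiced); /ʂ/ → [ʐ] after /n/ (voiceless → voiced, matching voiced); /q/ → [ɢ] after /m/ (voiceless → voiced, matching voiced) — only voicing changes, and always toward the preceding segment.
Nothing changes in [xɪrʊʐzu]: there the adjacent consonants already agree in voicing (/z/ and /ʐ/ are both voiced), so this form is consistent with the same rule.
Since the segment that changes follows the conditioning segment, the assimilation is progressive.

progressive voicing assimilation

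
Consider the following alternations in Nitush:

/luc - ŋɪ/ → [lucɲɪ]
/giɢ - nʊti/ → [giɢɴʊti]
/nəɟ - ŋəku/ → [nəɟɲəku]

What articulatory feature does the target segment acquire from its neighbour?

The segment that alternates is /ŋ/, which surfaces as [ɲ] when adjacent to /c/.
/ŋ/ is velar while /c/ is palatal; the output [ɲ] is palatal, matching the trigger — so the feature that spreads is place.
Checking the remaining alternations: /n/ → [ɴ] after /ɢ/ (alveolar → uvular, matching uvular); /ŋ/ → [ɲ] after /ɟ/ (velar → palatal, matching palatal) — only place changes, and always toward the preceding segment.

place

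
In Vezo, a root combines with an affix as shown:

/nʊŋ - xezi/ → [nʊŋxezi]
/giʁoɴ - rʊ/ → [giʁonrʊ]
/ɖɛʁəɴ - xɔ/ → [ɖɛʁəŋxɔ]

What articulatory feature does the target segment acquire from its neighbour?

place

The segment that alternates is /ɴ/, which surfaces as [n] when adjacent to /r/.
The change uvular → alveolar matches the place of the following /r/, identifying this as place assimilation.
Checking the remaining alternation: /ɴ/ → [ŋ] before /x/ (uvular → velar, matching velar) — only place changes, and always toward the following segment.
No alternation appears in [nʊŋxezi]: there the adjacent consonants already agree in place (/ŋ/ and /x/ are both velar), so this form is consistent with the same rule.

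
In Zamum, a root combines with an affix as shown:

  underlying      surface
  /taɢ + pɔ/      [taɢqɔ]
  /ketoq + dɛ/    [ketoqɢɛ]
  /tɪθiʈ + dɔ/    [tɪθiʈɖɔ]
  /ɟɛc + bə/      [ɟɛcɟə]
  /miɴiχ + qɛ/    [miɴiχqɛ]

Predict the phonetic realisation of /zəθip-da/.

[zəθipba]

The data show progressive place assimilation: /p/ → [q] after /ɢ/; /d/ → [ɢ] after /q/; /d/ → [ɖ] after /ʈ/; /b/ → [ɟ] after /c/. In each pair only place changes, matching the preceding consonant, while manner and voice stay constant.
No alternation appears in [miɴiχqɛ]: there the adjacent consonants already agree in place (/q/ and /χ/ are both uvular), so this form is consistent with the same rule.
/d/ is a voiced alveolar stop. The preceding trigger /p/ is bilabial, so /d/ must become bilabial as well.
The voiced bilabial stop is [b], so /d/ → [b].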